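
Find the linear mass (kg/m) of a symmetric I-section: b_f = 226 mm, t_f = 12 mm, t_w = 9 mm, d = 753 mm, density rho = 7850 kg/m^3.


A_flanges = 2 * 226 * 12 = 5424 mm^2
A_web = (753 - 2 * 12) * 9 = 6561 mm^2
A_total = 5424 + 6561 = 11985 mm^2 = 0.011985 m^2
Weight = rho * A = 7850 * 0.011985 = 94.0823 kg/m

94.0823 kg/m


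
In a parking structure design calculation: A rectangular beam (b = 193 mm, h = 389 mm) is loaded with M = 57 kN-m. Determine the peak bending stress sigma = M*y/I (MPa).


I = b * h^3 / 12 = 193 * 389^3 / 12 = 946727226.42 mm^4
y = h / 2 = 389 / 2 = 194.5 mm
M = 57 kN-m = 57000000.0 N-mm
sigma = M * y / I = 57000000.0 * 194.5 / 946727226.42
= 11.71 MPa

11.71 MPa


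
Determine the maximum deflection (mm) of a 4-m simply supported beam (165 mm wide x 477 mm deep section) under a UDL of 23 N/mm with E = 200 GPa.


I = 165 * 477^3 / 12 = 1492305828.75 mm^4
L = 4000.0 mm, w = 23 N/mm, E = 200000.0 MPa
delta = 5 * w * L^4 / (384 * E * I)
= 5 * 23 * 4000.0^4 / (384 * 200000.0 * 1492305828.75)
= 0.2569 mm

0.2569 mm


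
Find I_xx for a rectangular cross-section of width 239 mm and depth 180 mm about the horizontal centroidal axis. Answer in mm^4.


I = b * h^3 / 12
= 239 * 180^3 / 12
= 239 * 5832000 / 12
= 116154000.0 mm^4

116154000.0 mm^4


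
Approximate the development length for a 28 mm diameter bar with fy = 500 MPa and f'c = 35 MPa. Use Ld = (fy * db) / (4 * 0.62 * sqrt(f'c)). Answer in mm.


Ld = (fy * db) / (4 * 0.62 * sqrt(f'c))
= (500 * 28) / (4 * 0.62 * sqrt(35))
= 14000 / 14.6719
= 954.21 mm

954.21 mm


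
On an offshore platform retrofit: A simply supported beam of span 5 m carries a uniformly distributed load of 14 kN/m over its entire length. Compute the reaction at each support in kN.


Total load = w * L = 14 * 5 = 70 kN
By symmetry, each reaction R = total / 2 = 70 / 2 = 35.0 kN

35.0 kN


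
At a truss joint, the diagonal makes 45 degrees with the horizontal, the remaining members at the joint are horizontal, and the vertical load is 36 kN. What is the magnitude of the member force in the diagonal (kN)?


At the joint, only the diagonal has a vertical component, so vertical equilibrium gives:
F * sin(45) = 36
F = 36 / sin(45)
= 36 / 0.707107
= 50.91 kN

50.91 kN


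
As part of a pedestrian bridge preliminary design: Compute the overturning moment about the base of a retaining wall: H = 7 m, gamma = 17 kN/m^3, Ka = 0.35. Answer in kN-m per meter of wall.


Pa = 0.5 * Ka * gamma * H^2
= 0.5 * 0.35 * 17 * 7^2
= 145.775 kN/m
Arm = H / 3 = 7 / 3 = 2.3333 m
Mo = Pa * arm = Pa * H / 3 = 145.775 * 7 / 3 = 340.1417 kN-m/m

340.1417 kN-m/m


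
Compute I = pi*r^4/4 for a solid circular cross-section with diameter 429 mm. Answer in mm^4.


r = d / 2 = 429 / 2 = 214.5 mm
I = pi * r^4 / 4 = pi * 214.5^4 / 4
= 1662643226.73 mm^4

1662643226.73 mm^4


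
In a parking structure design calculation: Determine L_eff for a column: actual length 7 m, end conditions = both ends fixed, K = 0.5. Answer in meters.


L_eff = K * L
= 0.5 * 7
= 3.5 m

3.5 m


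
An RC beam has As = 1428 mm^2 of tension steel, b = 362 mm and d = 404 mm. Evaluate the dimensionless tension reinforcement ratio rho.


rho = As / (b * d)
= 1428 / (362 * 404)
= 1428 / 146248
= 0.009764 (dimensionless)

0.009764 (dimensionless)


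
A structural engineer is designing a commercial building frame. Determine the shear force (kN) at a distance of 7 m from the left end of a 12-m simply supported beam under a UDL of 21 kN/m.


R_A = w * L / 2 = 21 * 12 / 2 = 126.0 kN
V(x) = R_A - w * x = 126.0 - 21 * 7
= -21.0 kN

-21.0 kN


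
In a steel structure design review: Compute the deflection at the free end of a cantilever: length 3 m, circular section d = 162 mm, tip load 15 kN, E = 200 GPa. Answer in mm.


I = pi * d^4 / 64 = pi * 162^4 / 64 = 33808815.61 mm^4
L = 3000.0 mm, P = 15000.0 N, E = 200000.0 MPa
delta = P * L^3 / (3 * E * I)
= 15000.0 * 3000.0^3 / (3 * 200000.0 * 33808815.61)
= 19.9652 mm

19.9652 mm


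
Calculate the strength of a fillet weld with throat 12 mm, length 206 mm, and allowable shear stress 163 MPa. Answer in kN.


Strength = throat * length * allowable stress
= 12 * 206 * 163 N
= 402936 N
= 402.94 kN

402.94 kN


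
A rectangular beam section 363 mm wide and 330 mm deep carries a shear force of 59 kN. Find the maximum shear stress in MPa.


A = b * h = 363 * 330 = 119790 mm^2
V = 59 kN = 59000.0 N
tau_max = 1.5 * V / A = 1.5 * 59000.0 / 119790
= 0.7388 MPa

0.7388 MPa


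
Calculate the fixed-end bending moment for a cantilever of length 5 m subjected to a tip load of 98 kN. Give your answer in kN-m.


For a cantilever with a point load at the free end:
M_max = P * L = 98 * 5 = 490 kN-m

490 kN-m


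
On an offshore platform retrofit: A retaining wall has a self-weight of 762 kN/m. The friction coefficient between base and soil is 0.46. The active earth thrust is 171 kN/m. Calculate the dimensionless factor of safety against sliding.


Resisting force = mu * W = 0.46 * 762 = 350.52 kN/m
FOS = Resisting / Driving = 350.52 / 171
= 2.0498 (dimensionless)

2.0498 (dimensionless)


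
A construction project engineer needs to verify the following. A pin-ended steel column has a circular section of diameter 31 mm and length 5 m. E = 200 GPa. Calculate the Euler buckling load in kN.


I = pi * d^4 / 64 = 45333.23 mm^4
L = 5000.0 mm
P_cr = pi^2 * E * I / L^2
= 9.8696 * 200000.0 * 45333.23 / 5000.0^2
= 3579.37 N = 3.5794 kN

3.5794 kN


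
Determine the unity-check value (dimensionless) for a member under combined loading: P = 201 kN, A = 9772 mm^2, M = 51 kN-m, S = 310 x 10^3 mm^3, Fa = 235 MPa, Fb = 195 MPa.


f_a = P / A = 201000.0 / 9772 = 20.569 MPa
f_b = M / S = 51000000.0 / 310000.0 = 164.5161 MPa
Ratio = f_a / Fa + f_b / Fb
= 20.569 / 235 + 164.5161 / 195
= 0.9312 (dimensionless)

0.9312 (dimensionless)


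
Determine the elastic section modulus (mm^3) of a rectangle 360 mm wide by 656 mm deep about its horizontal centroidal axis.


S = b * h^2 / 6
= 360 * 656^2 / 6
= 360 * 430336 / 6
= 25820160.0 mm^3

25820160.0 mm^3


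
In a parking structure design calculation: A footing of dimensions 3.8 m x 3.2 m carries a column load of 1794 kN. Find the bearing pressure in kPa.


A = 3.8 * 3.2 = 12.16 m^2
q = P / A = 1794 / 12.16
= 147.5329 kPa

147.5329 kPa


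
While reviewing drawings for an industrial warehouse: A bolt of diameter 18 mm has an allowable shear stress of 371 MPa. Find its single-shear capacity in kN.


A = pi * d^2 / 4 = pi * 18^2 / 4 = 254.469 mm^2
V = f_v * A / 1000 = 371 * 254.469 / 1000
= 94.408 kN

94.408 kN


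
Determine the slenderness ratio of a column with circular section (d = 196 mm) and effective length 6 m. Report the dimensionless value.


Radius of gyration r = d / 4 = 196 / 4 = 49.0 mm
L_eff = 6000.0 mm
Slenderness ratio = L / r = 6000.0 / 49.0 = 122.45 (dimensionless)

122.45 (dimensionless)


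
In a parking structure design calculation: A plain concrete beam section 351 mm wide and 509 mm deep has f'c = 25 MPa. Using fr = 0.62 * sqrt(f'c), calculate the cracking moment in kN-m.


fr = 0.62 * sqrt(25) = 0.62 * 5.0 = 3.1 MPa
I = 351 * 509^3 / 12 = 3857262698.25 mm^4
y_t = 254.5 mm
M_cr = fr * I / y_t = 3.1 * 3857262698.25 / 254.5 N-mm
= 46.9843 kN-m

46.9843 kN-m


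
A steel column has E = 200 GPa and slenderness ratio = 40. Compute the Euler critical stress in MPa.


sigma_cr = pi^2 * E / lambda^2
= 9.8696 * 200000.0 / 40^2
= 9.8696 * 200000.0 / 1600
= 1233.7006 MPa

1233.7006 MPa


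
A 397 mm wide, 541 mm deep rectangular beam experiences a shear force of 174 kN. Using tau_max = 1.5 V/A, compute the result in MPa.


A = b * h = 397 * 541 = 214777 mm^2
V = 174 kN = 174000.0 N
tau_max = 1.5 * V / A = 1.5 * 174000.0 / 214777
= 1.2152 MPa

1.2152 MPa


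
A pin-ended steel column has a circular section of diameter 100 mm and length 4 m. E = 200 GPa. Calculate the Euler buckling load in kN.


I = pi * d^4 / 64 = 4908738.52 mm^4
L = 4000.0 mm
P_cr = pi^2 * E * I / L^2
= 9.8696 * 200000.0 * 4908738.52 / 4000.0^2
= 605591.34 N = 605.5913 kN

605.5913 kN


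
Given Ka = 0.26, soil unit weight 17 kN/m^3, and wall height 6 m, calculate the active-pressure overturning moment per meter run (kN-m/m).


Pa = 0.5 * Ka * gamma * H^2
= 0.5 * 0.26 * 17 * 6^2
= 79.56 kN/m
Arm = H / 3 = 6 / 3 = 2.0 m
Mo = Pa * arm = Pa * H / 3 = 79.56 * 6 / 3 = 159.12 kN-m/m

159.12 kN-m/m


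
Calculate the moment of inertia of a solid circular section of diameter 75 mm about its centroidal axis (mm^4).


r = d / 2 = 75 / 2 = 37.5 mm
I = pi * r^4 / 4 = pi * 37.5^4 / 4
= 1553155.55 mm^4

1553155.55 mm^4


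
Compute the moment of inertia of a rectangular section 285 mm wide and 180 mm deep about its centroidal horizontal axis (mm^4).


I = b * h^3 / 12
= 285 * 180^3 / 12
= 285 * 5832000 / 12
= 138510000.0 mm^4

138510000.0 mm^4


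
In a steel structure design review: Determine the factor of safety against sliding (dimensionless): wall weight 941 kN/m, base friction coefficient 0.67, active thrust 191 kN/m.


Resisting force = mu * W = 0.67 * 941 = 630.47 kN/m
FOS = Resisting / Driving = 630.47 / 191
= 3.3009 (dimensionless)

3.3009 (dimensionless)


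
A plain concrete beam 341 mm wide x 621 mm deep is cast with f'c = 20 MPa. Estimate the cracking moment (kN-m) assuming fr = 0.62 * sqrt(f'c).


fr = 0.62 * sqrt(20) = 0.62 * 4.4721 = 2.7727 MPa
I = 341 * 621^3 / 12 = 6805310316.75 mm^4
y_t = 310.5 mm
M_cr = fr * I / y_t = 2.7727 * 6805310316.75 / 310.5 N-mm
= 60.7705 kN-m

60.7705 kN-m


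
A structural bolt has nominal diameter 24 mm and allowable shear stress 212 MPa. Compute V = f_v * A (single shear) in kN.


A = pi * d^2 / 4 = pi * 24^2 / 4 = 452.3893 mm^2
V = f_v * A / 1000 = 212 * 452.3893 / 1000
= 95.9065 kN

95.9065 kN


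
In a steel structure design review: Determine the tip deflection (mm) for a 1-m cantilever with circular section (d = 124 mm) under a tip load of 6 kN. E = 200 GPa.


I = pi * d^4 / 64 = pi * 124^4 / 64 = 11605307.16 mm^4
L = 1000.0 mm, P = 6000.0 N, E = 200000.0 MPa
delta = P * L^3 / (3 * E * I)
= 6000.0 * 1000.0^3 / (3 * 200000.0 * 11605307.16)
= 0.8617 mm

0.8617 mm


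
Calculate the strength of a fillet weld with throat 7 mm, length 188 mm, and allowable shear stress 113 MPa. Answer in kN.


Strength = throat * length * allowable stress
= 7 * 188 * 113 N
= 148708 N
= 148.71 kN

148.71 kN


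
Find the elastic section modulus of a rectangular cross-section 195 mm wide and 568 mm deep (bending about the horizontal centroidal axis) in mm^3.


S = b * h^2 / 6
= 195 * 568^2 / 6
= 195 * 322624 / 6
= 10485280.0 mm^3

10485280.0 mm^3


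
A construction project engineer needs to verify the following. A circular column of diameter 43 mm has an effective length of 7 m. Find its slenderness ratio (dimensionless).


Radius of gyration r = d / 4 = 43 / 4 = 10.75 mm
L_eff = 7000.0 mm
Slenderness ratio = L / r = 7000.0 / 10.75 = 651.16 (dimensionless)

651.16 (dimensionless)


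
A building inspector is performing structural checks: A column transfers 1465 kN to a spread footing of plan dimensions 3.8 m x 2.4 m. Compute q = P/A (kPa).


A = 3.8 * 2.4 = 9.12 m^2
q = P / A = 1465 / 9.12
= 160.636 kPa

160.636 kPa


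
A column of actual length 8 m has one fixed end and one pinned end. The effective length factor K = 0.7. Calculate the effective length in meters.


L_eff = K * L
= 0.7 * 8
= 5.6 m

5.6 m


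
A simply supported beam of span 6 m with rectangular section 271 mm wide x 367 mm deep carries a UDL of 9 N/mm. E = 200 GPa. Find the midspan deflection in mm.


I = 271 * 367^3 / 12 = 1116313656.08 mm^4
L = 6000.0 mm, w = 9 N/mm, E = 200000.0 MPa
delta = 5 * w * L^4 / (384 * E * I)
= 5 * 9 * 6000.0^4 / (384 * 200000.0 * 1116313656.08)
= 0.6803 mm

0.6803 mm


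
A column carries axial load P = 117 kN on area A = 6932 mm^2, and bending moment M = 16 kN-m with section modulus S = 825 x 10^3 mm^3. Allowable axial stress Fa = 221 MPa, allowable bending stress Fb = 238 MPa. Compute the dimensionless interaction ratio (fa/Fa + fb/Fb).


f_a = P / A = 117000.0 / 6932 = 16.8782 MPa
f_b = M / S = 16000000.0 / 825000.0 = 19.3939 MPa
Ratio = f_a / Fa + f_b / Fb
= 16.8782 / 221 + 19.3939 / 238
= 0.1579 (dimensionless)

0.1579 (dimensionless)


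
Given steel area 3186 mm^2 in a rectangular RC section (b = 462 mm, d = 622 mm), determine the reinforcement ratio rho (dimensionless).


rho = As / (b * d)
= 3186 / (462 * 622)
= 3186 / 287364
= 0.011087 (dimensionless)

0.011087 (dimensionless)


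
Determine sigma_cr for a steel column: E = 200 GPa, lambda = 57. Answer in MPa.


sigma_cr = pi^2 * E / lambda^2
= 9.8696 * 200000.0 / 57^2
= 9.8696 * 200000.0 / 3249
= 607.5472 MPa

607.5472 MPa


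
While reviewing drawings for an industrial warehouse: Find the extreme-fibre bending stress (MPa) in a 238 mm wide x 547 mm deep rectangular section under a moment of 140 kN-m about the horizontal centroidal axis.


I = b * h^3 / 12 = 238 * 547^3 / 12 = 3246068572.83 mm^4
y = h / 2 = 547 / 2 = 273.5 mm
M = 140 kN-m = 140000000.0 N-mm
sigma = M * y / I = 140000000.0 * 273.5 / 3246068572.83
= 11.8 MPa

11.8 MPa


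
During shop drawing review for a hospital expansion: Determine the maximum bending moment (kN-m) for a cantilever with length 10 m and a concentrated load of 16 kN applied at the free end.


For a cantilever with a point load at the free end:
M_max = P * L = 16 * 10 = 160 kN-m

160 kN-m


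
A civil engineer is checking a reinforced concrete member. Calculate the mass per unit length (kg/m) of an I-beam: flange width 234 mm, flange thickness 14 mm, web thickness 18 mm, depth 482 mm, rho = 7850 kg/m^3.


A_flanges = 2 * 234 * 14 = 6552 mm^2
A_web = (482 - 2 * 14) * 18 = 8172 mm^2
A_total = 6552 + 8172 = 14724 mm^2 = 0.014724 m^2
Weight = rho * A = 7850 * 0.014724 = 115.5834 kg/m

115.5834 kg/m


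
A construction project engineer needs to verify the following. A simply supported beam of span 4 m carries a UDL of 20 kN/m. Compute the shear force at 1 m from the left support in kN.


R_A = w * L / 2 = 20 * 4 / 2 = 40.0 kN
V(x) = R_A - w * x = 40.0 - 20 * 1
= 20.0 kN

20.0 kN


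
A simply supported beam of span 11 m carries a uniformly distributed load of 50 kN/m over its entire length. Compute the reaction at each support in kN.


Total load = w * L = 50 * 11 = 550 kN
By symmetry, each reaction R = total / 2 = 550 / 2 = 275.0 kN

275.0 kN


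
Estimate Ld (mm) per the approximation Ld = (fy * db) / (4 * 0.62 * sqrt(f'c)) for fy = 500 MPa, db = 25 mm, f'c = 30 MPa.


Ld = (fy * db) / (4 * 0.62 * sqrt(f'c))
= (500 * 25) / (4 * 0.62 * sqrt(30))
= 12500 / 13.5835
= 920.23 mm

920.23 mm


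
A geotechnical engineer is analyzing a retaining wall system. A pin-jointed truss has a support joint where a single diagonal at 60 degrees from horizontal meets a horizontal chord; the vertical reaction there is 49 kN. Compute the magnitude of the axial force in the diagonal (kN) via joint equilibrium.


At the joint, only the diagonal has a vertical component, so vertical equilibrium gives:
F * sin(60) = 49
F = 49 / sin(60)
= 49 / 0.866025
= 56.58 kN

56.58 kN


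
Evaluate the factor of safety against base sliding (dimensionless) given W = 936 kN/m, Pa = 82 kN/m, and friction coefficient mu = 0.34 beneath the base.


Resisting force = mu * W = 0.34 * 936 = 318.24 kN/m
FOS = Resisting / Driving = 318.24 / 82
= 3.881 (dimensionless)

3.881 (dimensionless)


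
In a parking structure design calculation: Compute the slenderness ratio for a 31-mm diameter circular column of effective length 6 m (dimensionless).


Radius of gyration r = d / 4 = 31 / 4 = 7.75 mm
L_eff = 6000.0 mm
Slenderness ratio = L / r = 6000.0 / 7.75 = 774.19 (dimensionless)

774.19 (dimensionless)


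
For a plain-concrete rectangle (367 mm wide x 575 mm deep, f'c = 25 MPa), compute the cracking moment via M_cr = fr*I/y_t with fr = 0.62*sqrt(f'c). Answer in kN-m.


fr = 0.62 * sqrt(25) = 0.62 * 5.0 = 3.1 MPa
I = 367 * 575^3 / 12 = 5814178385.42 mm^4
y_t = 287.5 mm
M_cr = fr * I / y_t = 3.1 * 5814178385.42 / 287.5 N-mm
= 62.692 kN-m

62.692 kN-m


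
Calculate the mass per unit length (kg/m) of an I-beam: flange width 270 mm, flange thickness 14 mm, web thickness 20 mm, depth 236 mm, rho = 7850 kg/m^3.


A_flanges = 2 * 270 * 14 = 7560 mm^2
A_web = (236 - 2 * 14) * 20 = 4160 mm^2
A_total = 7560 + 4160 = 11720 mm^2 = 0.011720 m^2
Weight = rho * A = 7850 * 0.011720 = 92.002 kg/m

92.002 kg/m


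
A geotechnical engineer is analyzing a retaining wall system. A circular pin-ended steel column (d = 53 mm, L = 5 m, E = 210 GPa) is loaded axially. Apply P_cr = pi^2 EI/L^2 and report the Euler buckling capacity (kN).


I = pi * d^4 / 64 = 387323.08 mm^4
L = 5000.0 mm
P_cr = pi^2 * E * I / L^2
= 9.8696 * 210000.0 * 387323.08 / 5000.0^2
= 32110.89 N = 32.1109 kN

32.1109 kN


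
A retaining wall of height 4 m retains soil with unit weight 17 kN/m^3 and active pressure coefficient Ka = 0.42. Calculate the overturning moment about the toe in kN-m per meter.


Pa = 0.5 * Ka * gamma * H^2
= 0.5 * 0.42 * 17 * 4^2
= 57.12 kN/m
Arm = H / 3 = 4 / 3 = 1.3333 m
Mo = Pa * arm = Pa * H / 3 = 57.12 * 4 / 3 = 76.16 kN-m/m

76.16 kN-m/m


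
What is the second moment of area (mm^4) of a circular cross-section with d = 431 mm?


r = d / 2 = 431 / 2 = 215.5 mm
I = pi * r^4 / 4 = pi * 215.5^4 / 4
= 1693865721.48 mm^4

1693865721.48 mm^4


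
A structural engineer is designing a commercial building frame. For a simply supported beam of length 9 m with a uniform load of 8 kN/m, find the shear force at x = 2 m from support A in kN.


R_A = w * L / 2 = 8 * 9 / 2 = 36.0 kN
V(x) = R_A - w * x = 36.0 - 8 * 2
= 20.0 kN

20.0 kN


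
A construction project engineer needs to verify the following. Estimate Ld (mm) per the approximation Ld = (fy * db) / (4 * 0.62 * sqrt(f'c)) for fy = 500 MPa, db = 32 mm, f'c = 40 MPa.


Ld = (fy * db) / (4 * 0.62 * sqrt(f'c))
= (500 * 32) / (4 * 0.62 * sqrt(40))
= 16000 / 15.6849
= 1020.09 mm

1020.09 mm


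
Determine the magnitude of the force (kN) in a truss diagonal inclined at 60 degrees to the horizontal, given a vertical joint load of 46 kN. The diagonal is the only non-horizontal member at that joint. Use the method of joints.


At the joint, only the diagonal has a vertical component, so vertical equilibrium gives:
F * sin(60) = 46
F = 46 / sin(60)
= 46 / 0.866025
= 53.12 kN

53.12 kN


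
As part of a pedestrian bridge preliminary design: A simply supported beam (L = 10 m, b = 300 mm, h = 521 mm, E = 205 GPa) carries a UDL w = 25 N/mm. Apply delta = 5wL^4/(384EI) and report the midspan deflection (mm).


I = 300 * 521^3 / 12 = 3535519025.0 mm^4
L = 10000.0 mm, w = 25 N/mm, E = 205000.0 MPa
delta = 5 * w * L^4 / (384 * E * I)
= 5 * 25 * 10000.0^4 / (384 * 205000.0 * 3535519025.0)
= 4.4913 mm

4.4913 mm


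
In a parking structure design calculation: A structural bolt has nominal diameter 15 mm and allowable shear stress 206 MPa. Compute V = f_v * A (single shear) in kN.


A = pi * d^2 / 4 = pi * 15^2 / 4 = 176.7146 mm^2
V = f_v * A / 1000 = 206 * 176.7146 / 1000
= 36.4032 kN

36.4032 kN


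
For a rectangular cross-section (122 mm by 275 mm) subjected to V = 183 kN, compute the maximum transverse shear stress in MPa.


A = b * h = 122 * 275 = 33550 mm^2
V = 183 kN = 183000.0 N
tau_max = 1.5 * V / A = 1.5 * 183000.0 / 33550
= 8.1818 MPa

8.1818 MPa


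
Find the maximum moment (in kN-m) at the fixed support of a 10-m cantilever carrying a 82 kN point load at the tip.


For a cantilever with a point load at the free end:
M_max = P * L = 82 * 10 = 820 kN-m

820 kN-m


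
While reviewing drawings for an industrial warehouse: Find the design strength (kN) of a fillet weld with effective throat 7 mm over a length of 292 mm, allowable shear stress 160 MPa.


Strength = throat * length * allowable stress
= 7 * 292 * 160 N
= 327040 N
= 327.04 kN

327.04 kN


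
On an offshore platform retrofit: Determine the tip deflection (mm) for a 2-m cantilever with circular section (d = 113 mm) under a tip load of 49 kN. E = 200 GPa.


I = pi * d^4 / 64 = pi * 113^4 / 64 = 8003568.62 mm^4
L = 2000.0 mm, P = 49000.0 N, E = 200000.0 MPa
delta = P * L^3 / (3 * E * I)
= 49000.0 * 2000.0^3 / (3 * 200000.0 * 8003568.62)
= 81.6303 mm

81.6303 mm


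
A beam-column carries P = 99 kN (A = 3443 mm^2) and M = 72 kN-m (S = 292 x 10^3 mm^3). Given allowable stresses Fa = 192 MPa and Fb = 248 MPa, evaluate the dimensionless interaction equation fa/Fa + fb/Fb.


f_a = P / A = 99000.0 / 3443 = 28.754 MPa
f_b = M / S = 72000000.0 / 292000.0 = 246.5753 MPa
Ratio = f_a / Fa + f_b / Fb
= 28.754 / 192 + 246.5753 / 248
= 1.144 (dimensionless)

1.144 (dimensionless)


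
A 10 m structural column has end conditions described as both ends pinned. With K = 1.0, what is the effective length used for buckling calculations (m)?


L_eff = K * L
= 1.0 * 10
= 10.0 m

10.0 m


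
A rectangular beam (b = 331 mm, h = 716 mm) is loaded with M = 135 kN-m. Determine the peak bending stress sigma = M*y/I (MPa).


I = b * h^3 / 12 = 331 * 716^3 / 12 = 10124785114.67 mm^4
y = h / 2 = 716 / 2 = 358.0 mm
M = 135 kN-m = 135000000.0 N-mm
sigma = M * y / I = 135000000.0 * 358.0 / 10124785114.67
= 4.77 MPa

4.77 MPa


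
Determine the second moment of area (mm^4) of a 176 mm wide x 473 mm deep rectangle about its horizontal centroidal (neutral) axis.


I = b * h^3 / 12
= 176 * 473^3 / 12
= 176 * 105823817 / 12
= 1552082649.33 mm^4

1552082649.33 mm^4


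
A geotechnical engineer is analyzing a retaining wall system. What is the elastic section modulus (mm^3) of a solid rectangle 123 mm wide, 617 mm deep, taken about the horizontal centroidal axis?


S = b * h^2 / 6
= 123 * 617^2 / 6
= 123 * 380689 / 6
= 7804124.5 mm^3

7804124.5 mm^3


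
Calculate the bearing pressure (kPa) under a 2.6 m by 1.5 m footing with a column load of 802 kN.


A = 2.6 * 1.5 = 3.9 m^2
q = P / A = 802 / 3.9
= 205.641 kPa

205.641 kPa


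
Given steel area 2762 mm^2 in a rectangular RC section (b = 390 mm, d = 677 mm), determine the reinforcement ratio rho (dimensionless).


rho = As / (b * d)
= 2762 / (390 * 677)
= 2762 / 264030
= 0.010461 (dimensionless)

0.010461 (dimensionless)


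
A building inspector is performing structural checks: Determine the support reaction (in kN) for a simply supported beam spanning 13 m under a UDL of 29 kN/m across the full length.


Total load = w * L = 29 * 13 = 377 kN
By symmetry, each reaction R = total / 2 = 377 / 2 = 188.5 kN

188.5 kN


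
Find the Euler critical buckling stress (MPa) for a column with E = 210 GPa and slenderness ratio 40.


sigma_cr = pi^2 * E / lambda^2
= 9.8696 * 210000.0 / 40^2
= 9.8696 * 210000.0 / 1600
= 1295.3856 MPa

1295.3856 MPa


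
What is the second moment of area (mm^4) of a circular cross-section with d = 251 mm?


r = d / 2 = 251 / 2 = 125.5 mm
I = pi * r^4 / 4 = pi * 125.5^4 / 4
= 194834016.97 mm^4

194834016.97 mm^4


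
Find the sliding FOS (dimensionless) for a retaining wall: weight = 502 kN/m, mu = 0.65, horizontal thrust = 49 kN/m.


Resisting force = mu * W = 0.65 * 502 = 326.3 kN/m
FOS = Resisting / Driving = 326.3 / 49
= 6.6592 (dimensionless)

6.6592 (dimensionless)


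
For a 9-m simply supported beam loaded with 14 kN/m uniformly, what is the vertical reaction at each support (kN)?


Total load = w * L = 14 * 9 = 126 kN
By symmetry, each reaction R = total / 2 = 126 / 2 = 63.0 kN

63.0 kN


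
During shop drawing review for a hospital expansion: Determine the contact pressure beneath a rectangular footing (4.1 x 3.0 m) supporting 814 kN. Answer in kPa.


A = 4.1 * 3.0 = 12.3 m^2
q = P / A = 814 / 12.3
= 66.1789 kPa

66.1789 kPa


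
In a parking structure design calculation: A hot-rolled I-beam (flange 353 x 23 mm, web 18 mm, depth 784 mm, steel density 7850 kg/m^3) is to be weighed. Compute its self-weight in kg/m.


A_flanges = 2 * 353 * 23 = 16238 mm^2
A_web = (784 - 2 * 23) * 18 = 13284 mm^2
A_total = 16238 + 13284 = 29522 mm^2 = 0.029522 m^2
Weight = rho * A = 7850 * 0.029522 = 231.7477 kg/m

231.7477 kg/m


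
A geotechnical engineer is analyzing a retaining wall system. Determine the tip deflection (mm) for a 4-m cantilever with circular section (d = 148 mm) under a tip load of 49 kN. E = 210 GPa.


I = pi * d^4 / 64 = pi * 148^4 / 64 = 23551401.72 mm^4
L = 4000.0 mm, P = 49000.0 N, E = 210000.0 MPa
delta = P * L^3 / (3 * E * I)
= 49000.0 * 4000.0^3 / (3 * 210000.0 * 23551401.72)
= 211.358 mm

211.358 mm


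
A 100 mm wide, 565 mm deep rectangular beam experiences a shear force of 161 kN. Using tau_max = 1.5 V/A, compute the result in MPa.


A = b * h = 100 * 565 = 56500 mm^2
V = 161 kN = 161000.0 N
tau_max = 1.5 * V / A = 1.5 * 161000.0 / 56500
= 4.2743 MPa

4.2743 MPa


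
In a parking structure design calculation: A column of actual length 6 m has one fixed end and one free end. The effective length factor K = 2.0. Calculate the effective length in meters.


L_eff = K * L
= 2.0 * 6
= 12.0 m

12.0 m


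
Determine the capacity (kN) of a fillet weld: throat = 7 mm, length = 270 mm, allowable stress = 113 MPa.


Strength = throat * length * allowable stress
= 7 * 270 * 113 N
= 213570 N
= 213.57 kN

213.57 kN


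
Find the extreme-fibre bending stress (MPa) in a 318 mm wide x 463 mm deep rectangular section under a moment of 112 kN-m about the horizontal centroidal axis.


I = b * h^3 / 12 = 318 * 463^3 / 12 = 2630200445.5 mm^4
y = h / 2 = 463 / 2 = 231.5 mm
M = 112 kN-m = 112000000.0 N-mm
sigma = M * y / I = 112000000.0 * 231.5 / 2630200445.5
= 9.86 MPa

9.86 MPa


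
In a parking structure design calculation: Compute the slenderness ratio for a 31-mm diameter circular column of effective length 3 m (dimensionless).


Radius of gyration r = d / 4 = 31 / 4 = 7.75 mm
L_eff = 3000.0 mm
Slenderness ratio = L / r = 3000.0 / 7.75 = 387.1 (dimensionless)

387.1 (dimensionless)


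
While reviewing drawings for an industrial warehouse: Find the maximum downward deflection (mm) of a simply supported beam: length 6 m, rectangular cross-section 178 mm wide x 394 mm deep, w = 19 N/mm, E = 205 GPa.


I = 178 * 394^3 / 12 = 907250929.33 mm^4
L = 6000.0 mm, w = 19 N/mm, E = 205000.0 MPa
delta = 5 * w * L^4 / (384 * E * I)
= 5 * 19 * 6000.0^4 / (384 * 205000.0 * 907250929.33)
= 1.7239 mm

1.7239 mm


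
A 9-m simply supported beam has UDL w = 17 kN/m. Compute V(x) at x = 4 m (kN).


R_A = w * L / 2 = 17 * 9 / 2 = 76.5 kN
V(x) = R_A - w * x = 76.5 - 17 * 4
= 8.5 kN

8.5 kN


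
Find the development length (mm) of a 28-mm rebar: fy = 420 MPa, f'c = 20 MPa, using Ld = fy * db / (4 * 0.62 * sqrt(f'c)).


Ld = (fy * db) / (4 * 0.62 * sqrt(f'c))
= (420 * 28) / (4 * 0.62 * sqrt(20))
= 11760 / 11.0909
= 1060.33 mm

1060.33 mm


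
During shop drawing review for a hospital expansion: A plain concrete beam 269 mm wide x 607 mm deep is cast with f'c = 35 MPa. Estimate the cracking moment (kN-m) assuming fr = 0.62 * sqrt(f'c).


fr = 0.62 * sqrt(35) = 0.62 * 5.9161 = 3.668 MPa
I = 269 * 607^3 / 12 = 5013454838.92 mm^4
y_t = 303.5 mm
M_cr = fr * I / y_t = 3.668 * 5013454838.92 / 303.5 N-mm
= 60.5904 kN-m

60.5904 kN-m


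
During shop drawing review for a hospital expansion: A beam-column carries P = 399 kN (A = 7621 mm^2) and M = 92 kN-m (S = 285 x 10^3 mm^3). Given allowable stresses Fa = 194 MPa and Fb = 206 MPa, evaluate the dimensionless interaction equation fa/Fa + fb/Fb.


f_a = P / A = 399000.0 / 7621 = 52.3553 MPa
f_b = M / S = 92000000.0 / 285000.0 = 322.807 MPa
Ratio = f_a / Fa + f_b / Fb
= 52.3553 / 194 + 322.807 / 206
= 1.8369 (dimensionless)

1.8369 (dimensionless)


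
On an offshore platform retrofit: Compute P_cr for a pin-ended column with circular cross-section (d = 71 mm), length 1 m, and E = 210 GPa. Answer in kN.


I = pi * d^4 / 64 = 1247392.97 mm^4
L = 1000.0 mm
P_cr = pi^2 * E * I / L^2
= 9.8696 * 210000.0 * 1247392.97 / 1000.0^2
= 2585367.79 N = 2585.3678 kN

2585.3678 kN


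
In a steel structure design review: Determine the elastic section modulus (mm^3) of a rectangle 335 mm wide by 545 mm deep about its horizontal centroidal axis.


S = b * h^2 / 6
= 335 * 545^2 / 6
= 335 * 297025 / 6
= 16583895.83 mm^3

16583895.83 mm^3


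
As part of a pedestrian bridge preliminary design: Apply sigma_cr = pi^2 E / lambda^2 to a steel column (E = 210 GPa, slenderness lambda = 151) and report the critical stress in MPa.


sigma_cr = pi^2 * E / lambda^2
= 9.8696 * 210000.0 / 151^2
= 9.8696 * 210000.0 / 22801
= 90.9003 MPa

90.9003 MPa


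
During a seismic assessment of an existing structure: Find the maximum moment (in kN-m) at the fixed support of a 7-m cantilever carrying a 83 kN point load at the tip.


For a cantilever with a point load at the free end:
M_max = P * L = 83 * 7 = 581 kN-m

581 kN-m


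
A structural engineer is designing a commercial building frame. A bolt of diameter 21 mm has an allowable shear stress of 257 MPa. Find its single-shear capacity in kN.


A = pi * d^2 / 4 = pi * 21^2 / 4 = 346.3606 mm^2
V = f_v * A / 1000 = 257 * 346.3606 / 1000
= 89.0147 kN

89.0147 kN


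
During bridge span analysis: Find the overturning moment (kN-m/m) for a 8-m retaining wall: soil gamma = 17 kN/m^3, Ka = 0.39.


Pa = 0.5 * Ka * gamma * H^2
= 0.5 * 0.39 * 17 * 8^2
= 212.16 kN/m
Arm = H / 3 = 8 / 3 = 2.6667 m
Mo = Pa * arm = Pa * H / 3 = 212.16 * 8 / 3 = 565.76 kN-m/m

565.76 kN-m/m


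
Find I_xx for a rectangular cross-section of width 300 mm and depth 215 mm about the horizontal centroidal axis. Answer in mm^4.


I = b * h^3 / 12
= 300 * 215^3 / 12
= 300 * 9938375 / 12
= 248459375.0 mm^4

248459375.0 mm^4


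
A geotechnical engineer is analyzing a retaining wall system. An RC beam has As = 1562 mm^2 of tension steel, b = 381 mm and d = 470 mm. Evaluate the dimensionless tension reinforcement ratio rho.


rho = As / (b * d)
= 1562 / (381 * 470)
= 1562 / 179070
= 0.008723 (dimensionless)

0.008723 (dimensionless)


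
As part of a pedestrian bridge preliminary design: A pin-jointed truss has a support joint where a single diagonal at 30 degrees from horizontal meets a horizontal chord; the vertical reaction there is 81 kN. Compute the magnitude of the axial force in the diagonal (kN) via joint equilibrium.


At the joint, only the diagonal has a vertical component, so vertical equilibrium gives:
F * sin(30) = 81
F = 81 / sin(30)
= 81 / 0.5
= 162.0 kN

162.0 kN


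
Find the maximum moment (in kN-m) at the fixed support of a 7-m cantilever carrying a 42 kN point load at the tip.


For a cantilever with a point load at the free end:
M_max = P * L = 42 * 7 = 294 kN-m

294 kN-m


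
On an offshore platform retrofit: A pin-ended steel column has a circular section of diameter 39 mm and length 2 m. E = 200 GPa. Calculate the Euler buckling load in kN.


I = pi * d^4 / 64 = 113560.77 mm^4
L = 2000.0 mm
P_cr = pi^2 * E * I / L^2
= 9.8696 * 200000.0 * 113560.77 / 2000.0^2
= 56039.99 N = 56.04 kN

56.04 kN


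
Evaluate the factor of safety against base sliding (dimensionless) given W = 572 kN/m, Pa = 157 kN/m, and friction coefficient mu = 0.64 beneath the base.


Resisting force = mu * W = 0.64 * 572 = 366.08 kN/m
FOS = Resisting / Driving = 366.08 / 157
= 2.3317 (dimensionless)

2.3317 (dimensionless)


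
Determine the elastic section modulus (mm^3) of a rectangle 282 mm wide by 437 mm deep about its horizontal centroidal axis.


S = b * h^2 / 6
= 282 * 437^2 / 6
= 282 * 190969 / 6
= 8975543.0 mm^3

8975543.0 mm^3


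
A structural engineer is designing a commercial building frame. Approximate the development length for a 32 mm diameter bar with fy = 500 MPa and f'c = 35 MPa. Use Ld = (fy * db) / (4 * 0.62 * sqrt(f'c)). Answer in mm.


Ld = (fy * db) / (4 * 0.62 * sqrt(f'c))
= (500 * 32) / (4 * 0.62 * sqrt(35))
= 16000 / 14.6719
= 1090.52 mm

1090.52 mm


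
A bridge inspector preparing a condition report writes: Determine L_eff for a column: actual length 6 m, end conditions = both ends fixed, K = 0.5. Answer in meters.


L_eff = K * L
= 0.5 * 6
= 3.0 m

3.0 m


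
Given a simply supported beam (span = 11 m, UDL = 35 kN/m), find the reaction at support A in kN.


Total load = w * L = 35 * 11 = 385 kN
By symmetry, each reaction R = total / 2 = 385 / 2 = 192.5 kN

192.5 kN


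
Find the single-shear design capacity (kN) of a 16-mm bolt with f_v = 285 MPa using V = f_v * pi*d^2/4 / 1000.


A = pi * d^2 / 4 = pi * 16^2 / 4 = 201.0619 mm^2
V = f_v * A / 1000 = 285 * 201.0619 / 1000
= 57.3027 kN

57.3027 kN


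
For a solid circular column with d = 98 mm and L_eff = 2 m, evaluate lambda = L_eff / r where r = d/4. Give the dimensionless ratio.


Radius of gyration r = d / 4 = 98 / 4 = 24.5 mm
L_eff = 2000.0 mm
Slenderness ratio = L / r = 2000.0 / 24.5 = 81.63 (dimensionless)

81.63 (dimensionless)


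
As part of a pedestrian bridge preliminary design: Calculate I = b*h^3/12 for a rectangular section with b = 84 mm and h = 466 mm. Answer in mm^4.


I = b * h^3 / 12
= 84 * 466^3 / 12
= 84 * 101194696 / 12
= 708362872.0 mm^4

708362872.0 mm^4


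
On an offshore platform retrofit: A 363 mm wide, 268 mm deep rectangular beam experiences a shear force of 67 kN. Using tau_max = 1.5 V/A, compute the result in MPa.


A = b * h = 363 * 268 = 97284 mm^2
V = 67 kN = 67000.0 N
tau_max = 1.5 * V / A = 1.5 * 67000.0 / 97284
= 1.0331 MPa

1.0331 MPa


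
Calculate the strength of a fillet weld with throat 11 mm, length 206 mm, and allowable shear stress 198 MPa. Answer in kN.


Strength = throat * length * allowable stress
= 11 * 206 * 198 N
= 448668 N
= 448.67 kN

448.67 kN


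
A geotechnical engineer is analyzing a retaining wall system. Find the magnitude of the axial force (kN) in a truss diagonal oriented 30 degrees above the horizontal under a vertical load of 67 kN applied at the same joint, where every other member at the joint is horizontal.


At the joint, only the diagonal has a vertical component, so vertical equilibrium gives:
F * sin(30) = 67
F = 67 / sin(30)
= 67 / 0.5
= 134.0 kN

134.0 kN


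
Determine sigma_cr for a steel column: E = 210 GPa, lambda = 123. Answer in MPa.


sigma_cr = pi^2 * E / lambda^2
= 9.8696 * 210000.0 / 123^2
= 9.8696 * 210000.0 / 15129
= 136.9963 MPa

136.9963 MPa


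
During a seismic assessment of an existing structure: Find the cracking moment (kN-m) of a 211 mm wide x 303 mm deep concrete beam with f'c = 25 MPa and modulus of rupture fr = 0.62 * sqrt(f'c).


fr = 0.62 * sqrt(25) = 0.62 * 5.0 = 3.1 MPa
I = 211 * 303^3 / 12 = 489135399.75 mm^4
y_t = 151.5 mm
M_cr = fr * I / y_t = 3.1 * 489135399.75 / 151.5 N-mm
= 10.0087 kN-m

10.0087 kN-m


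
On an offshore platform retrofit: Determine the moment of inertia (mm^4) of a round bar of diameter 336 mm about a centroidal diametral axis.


r = d / 2 = 336 / 2 = 168.0 mm
I = pi * r^4 / 4 = pi * 168.0^4 / 4
= 625643602.8 mm^4

625643602.8 mm^4


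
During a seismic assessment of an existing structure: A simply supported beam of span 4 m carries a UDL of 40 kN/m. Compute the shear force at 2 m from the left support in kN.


R_A = w * L / 2 = 40 * 4 / 2 = 80.0 kN
V(x) = R_A - w * x = 80.0 - 40 * 2
= 0.0 kN

0.0 kN


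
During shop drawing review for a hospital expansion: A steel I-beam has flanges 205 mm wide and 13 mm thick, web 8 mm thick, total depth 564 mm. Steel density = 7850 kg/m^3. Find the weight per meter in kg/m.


A_flanges = 2 * 205 * 13 = 5330 mm^2
A_web = (564 - 2 * 13) * 8 = 4304 mm^2
A_total = 5330 + 4304 = 9634 mm^2 = 0.009634 m^2
Weight = rho * A = 7850 * 0.009634 = 75.6269 kg/m

75.6269 kg/m


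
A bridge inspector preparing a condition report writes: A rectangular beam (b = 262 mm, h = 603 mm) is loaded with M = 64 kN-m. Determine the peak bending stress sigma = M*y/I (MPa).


I = b * h^3 / 12 = 262 * 603^3 / 12 = 4787094289.5 mm^4
y = h / 2 = 603 / 2 = 301.5 mm
M = 64 kN-m = 64000000.0 N-mm
sigma = M * y / I = 64000000.0 * 301.5 / 4787094289.5
= 4.03 MPa

4.03 MPa


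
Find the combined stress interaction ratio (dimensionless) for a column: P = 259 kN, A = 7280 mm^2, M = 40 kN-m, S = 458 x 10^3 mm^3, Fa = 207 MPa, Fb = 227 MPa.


f_a = P / A = 259000.0 / 7280 = 35.5769 MPa
f_b = M / S = 40000000.0 / 458000.0 = 87.3362 MPa
Ratio = f_a / Fa + f_b / Fb
= 35.5769 / 207 + 87.3362 / 227
= 0.5566 (dimensionless)

0.5566 (dimensionless)


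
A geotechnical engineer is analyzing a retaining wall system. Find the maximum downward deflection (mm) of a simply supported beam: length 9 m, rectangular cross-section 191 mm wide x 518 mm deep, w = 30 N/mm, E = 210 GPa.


I = 191 * 518^3 / 12 = 2212286659.33 mm^4
L = 9000.0 mm, w = 30 N/mm, E = 210000.0 MPa
delta = 5 * w * L^4 / (384 * E * I)
= 5 * 30 * 9000.0^4 / (384 * 210000.0 * 2212286659.33)
= 5.5166 mm

5.5166 mm


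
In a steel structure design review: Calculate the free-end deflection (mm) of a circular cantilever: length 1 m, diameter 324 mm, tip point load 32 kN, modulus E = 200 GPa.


I = pi * d^4 / 64 = pi * 324^4 / 64 = 540941049.82 mm^4
L = 1000.0 mm, P = 32000.0 N, E = 200000.0 MPa
delta = P * L^3 / (3 * E * I)
= 32000.0 * 1000.0^3 / (3 * 200000.0 * 540941049.82)
= 0.0986 mm

0.0986 mm


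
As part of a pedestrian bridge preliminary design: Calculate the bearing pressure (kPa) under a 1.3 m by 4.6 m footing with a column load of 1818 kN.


A = 1.3 * 4.6 = 5.98 m^2
q = P / A = 1818 / 5.98
= 304.0134 kPa

304.0134 kPa


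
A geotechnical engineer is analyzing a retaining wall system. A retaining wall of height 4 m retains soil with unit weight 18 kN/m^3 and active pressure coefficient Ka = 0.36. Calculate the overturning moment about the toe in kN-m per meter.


Pa = 0.5 * Ka * gamma * H^2
= 0.5 * 0.36 * 18 * 4^2
= 51.84 kN/m
Arm = H / 3 = 4 / 3 = 1.3333 m
Mo = Pa * arm = Pa * H / 3 = 51.84 * 4 / 3 = 69.12 kN-m/m

69.12 kN-m/m


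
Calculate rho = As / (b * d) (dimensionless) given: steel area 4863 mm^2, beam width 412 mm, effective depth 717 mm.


rho = As / (b * d)
= 4863 / (412 * 717)
= 4863 / 295404
= 0.016462 (dimensionless)

0.016462 (dimensionless)


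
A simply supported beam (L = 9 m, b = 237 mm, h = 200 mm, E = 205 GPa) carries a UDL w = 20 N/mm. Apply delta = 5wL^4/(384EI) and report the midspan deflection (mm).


I = 237 * 200^3 / 12 = 158000000.0 mm^4
L = 9000.0 mm, w = 20 N/mm, E = 205000.0 MPa
delta = 5 * w * L^4 / (384 * E * I)
= 5 * 20 * 9000.0^4 / (384 * 205000.0 * 158000000.0)
= 52.7507 mm

52.7507 mm


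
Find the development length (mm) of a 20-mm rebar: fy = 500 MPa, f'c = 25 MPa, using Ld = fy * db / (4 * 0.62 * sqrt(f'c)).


Ld = (fy * db) / (4 * 0.62 * sqrt(f'c))
= (500 * 20) / (4 * 0.62 * sqrt(25))
= 10000 / 12.4
= 806.45 mm

806.45 mm


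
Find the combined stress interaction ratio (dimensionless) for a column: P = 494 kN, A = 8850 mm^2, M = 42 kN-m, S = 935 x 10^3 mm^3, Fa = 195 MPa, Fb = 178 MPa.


f_a = P / A = 494000.0 / 8850 = 55.8192 MPa
f_b = M / S = 42000000.0 / 935000.0 = 44.9198 MPa
Ratio = f_a / Fa + f_b / Fb
= 55.8192 / 195 + 44.9198 / 178
= 0.5386 (dimensionless)

0.5386 (dimensionless)


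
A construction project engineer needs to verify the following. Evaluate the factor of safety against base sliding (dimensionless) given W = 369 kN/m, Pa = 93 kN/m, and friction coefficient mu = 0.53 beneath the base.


Resisting force = mu * W = 0.53 * 369 = 195.57 kN/m
FOS = Resisting / Driving = 195.57 / 93
= 2.1029 (dimensionless)

2.1029 (dimensionless)


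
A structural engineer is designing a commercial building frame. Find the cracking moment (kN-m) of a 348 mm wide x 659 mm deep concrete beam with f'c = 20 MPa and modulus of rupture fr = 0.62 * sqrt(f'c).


fr = 0.62 * sqrt(20) = 0.62 * 4.4721 = 2.7727 MPa
I = 348 * 659^3 / 12 = 8299544191.0 mm^4
y_t = 329.5 mm
M_cr = fr * I / y_t = 2.7727 * 8299544191.0 / 329.5 N-mm
= 69.8402 kN-m

69.8402 kN-m
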